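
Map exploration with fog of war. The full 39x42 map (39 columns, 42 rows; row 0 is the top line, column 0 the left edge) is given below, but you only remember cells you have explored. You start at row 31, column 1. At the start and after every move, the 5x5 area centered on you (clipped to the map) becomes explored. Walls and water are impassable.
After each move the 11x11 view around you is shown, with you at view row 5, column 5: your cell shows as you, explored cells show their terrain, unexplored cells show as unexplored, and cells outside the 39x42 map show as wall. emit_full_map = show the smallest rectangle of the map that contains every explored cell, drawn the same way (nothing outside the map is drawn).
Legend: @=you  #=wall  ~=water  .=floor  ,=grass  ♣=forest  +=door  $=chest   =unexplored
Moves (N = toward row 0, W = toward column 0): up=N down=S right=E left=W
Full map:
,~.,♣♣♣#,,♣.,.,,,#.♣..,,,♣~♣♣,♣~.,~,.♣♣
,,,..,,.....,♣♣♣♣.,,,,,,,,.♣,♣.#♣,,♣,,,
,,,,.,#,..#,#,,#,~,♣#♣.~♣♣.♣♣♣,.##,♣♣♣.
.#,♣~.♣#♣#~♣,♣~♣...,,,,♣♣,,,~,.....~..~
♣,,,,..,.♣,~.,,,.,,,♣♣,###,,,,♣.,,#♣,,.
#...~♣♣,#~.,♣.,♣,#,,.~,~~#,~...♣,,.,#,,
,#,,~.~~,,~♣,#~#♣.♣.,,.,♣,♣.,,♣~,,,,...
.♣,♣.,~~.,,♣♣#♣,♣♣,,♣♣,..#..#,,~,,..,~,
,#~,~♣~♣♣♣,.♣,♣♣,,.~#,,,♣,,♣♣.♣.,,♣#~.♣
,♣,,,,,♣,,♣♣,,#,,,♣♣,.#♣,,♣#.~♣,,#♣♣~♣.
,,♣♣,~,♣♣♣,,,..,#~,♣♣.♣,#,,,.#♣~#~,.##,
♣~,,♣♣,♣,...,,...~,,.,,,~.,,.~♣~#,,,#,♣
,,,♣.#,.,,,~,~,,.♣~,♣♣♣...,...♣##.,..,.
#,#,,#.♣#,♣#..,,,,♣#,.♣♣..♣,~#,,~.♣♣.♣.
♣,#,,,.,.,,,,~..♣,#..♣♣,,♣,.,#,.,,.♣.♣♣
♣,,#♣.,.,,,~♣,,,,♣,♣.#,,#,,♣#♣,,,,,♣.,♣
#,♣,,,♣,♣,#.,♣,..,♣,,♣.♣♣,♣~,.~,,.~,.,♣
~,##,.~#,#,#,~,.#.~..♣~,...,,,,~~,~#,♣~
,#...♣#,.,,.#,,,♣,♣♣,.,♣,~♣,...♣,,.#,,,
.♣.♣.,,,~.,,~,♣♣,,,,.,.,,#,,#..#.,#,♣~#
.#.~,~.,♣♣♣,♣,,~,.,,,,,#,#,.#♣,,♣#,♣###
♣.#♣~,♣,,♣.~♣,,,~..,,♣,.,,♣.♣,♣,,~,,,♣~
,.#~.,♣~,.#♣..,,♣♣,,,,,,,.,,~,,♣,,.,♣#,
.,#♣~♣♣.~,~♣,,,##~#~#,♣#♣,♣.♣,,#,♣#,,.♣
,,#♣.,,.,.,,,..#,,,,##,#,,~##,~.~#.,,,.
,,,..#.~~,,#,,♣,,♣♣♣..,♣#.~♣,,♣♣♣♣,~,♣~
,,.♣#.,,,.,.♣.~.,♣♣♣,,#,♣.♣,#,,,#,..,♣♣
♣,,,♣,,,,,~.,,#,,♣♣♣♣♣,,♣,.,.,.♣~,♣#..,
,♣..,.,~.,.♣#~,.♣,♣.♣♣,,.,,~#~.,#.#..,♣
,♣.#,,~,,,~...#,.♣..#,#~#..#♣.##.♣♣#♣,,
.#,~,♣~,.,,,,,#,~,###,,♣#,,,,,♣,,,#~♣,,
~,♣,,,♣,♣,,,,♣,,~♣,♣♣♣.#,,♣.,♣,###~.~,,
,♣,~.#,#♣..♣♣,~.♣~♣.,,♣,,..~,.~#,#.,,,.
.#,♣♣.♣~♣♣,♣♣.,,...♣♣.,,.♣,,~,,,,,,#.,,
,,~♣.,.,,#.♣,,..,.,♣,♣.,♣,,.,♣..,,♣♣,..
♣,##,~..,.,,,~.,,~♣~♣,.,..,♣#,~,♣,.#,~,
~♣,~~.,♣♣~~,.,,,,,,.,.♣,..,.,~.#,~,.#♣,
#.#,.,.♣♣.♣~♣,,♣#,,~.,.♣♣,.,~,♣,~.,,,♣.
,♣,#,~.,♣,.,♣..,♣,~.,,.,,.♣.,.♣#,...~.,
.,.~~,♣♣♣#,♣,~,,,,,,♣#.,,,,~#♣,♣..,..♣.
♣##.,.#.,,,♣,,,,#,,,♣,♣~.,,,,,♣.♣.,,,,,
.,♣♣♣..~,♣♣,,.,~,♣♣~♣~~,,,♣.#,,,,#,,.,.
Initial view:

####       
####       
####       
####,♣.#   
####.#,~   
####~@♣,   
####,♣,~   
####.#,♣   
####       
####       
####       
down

####       
####       
####,♣.#   
####.#,~   
####~,♣,   
####,@,~   
####.#,♣   
####,,~♣   
####       
####       
####       

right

###        
###        
###,♣.#    
###.#,~,   
###~,♣,,   
###,♣@~.   
###.#,♣♣   
###,,~♣.   
###        
###        
###        

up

###        
###        
###        
###,♣.#,   
###.#,~,   
###~,@,,   
###,♣,~.   
###.#,♣♣   
###,,~♣.   
###        
###        

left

####       
####       
####       
####,♣.#,  
####.#,~,  
####~@♣,,  
####,♣,~.  
####.#,♣♣  
####,,~♣.  
####       
####       

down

####       
####       
####,♣.#,  
####.#,~,  
####~,♣,,  
####,@,~.  
####.#,♣♣  
####,,~♣.  
####       
####       
####       

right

###        
###        
###,♣.#,   
###.#,~,   
###~,♣,,   
###,♣@~.   
###.#,♣♣   
###,,~♣.   
###        
###        
###        

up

###        
###        
###        
###,♣.#,   
###.#,~,   
###~,@,,   
###,♣,~.   
###.#,♣♣   
###,,~♣.   
###        
###        

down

###        
###        
###,♣.#,   
###.#,~,   
###~,♣,,   
###,♣@~.   
###.#,♣♣   
###,,~♣.   
###        
###        
###        

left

####       
####       
####,♣.#,  
####.#,~,  
####~,♣,,  
####,@,~.  
####.#,♣♣  
####,,~♣.  
####       
####       
####       


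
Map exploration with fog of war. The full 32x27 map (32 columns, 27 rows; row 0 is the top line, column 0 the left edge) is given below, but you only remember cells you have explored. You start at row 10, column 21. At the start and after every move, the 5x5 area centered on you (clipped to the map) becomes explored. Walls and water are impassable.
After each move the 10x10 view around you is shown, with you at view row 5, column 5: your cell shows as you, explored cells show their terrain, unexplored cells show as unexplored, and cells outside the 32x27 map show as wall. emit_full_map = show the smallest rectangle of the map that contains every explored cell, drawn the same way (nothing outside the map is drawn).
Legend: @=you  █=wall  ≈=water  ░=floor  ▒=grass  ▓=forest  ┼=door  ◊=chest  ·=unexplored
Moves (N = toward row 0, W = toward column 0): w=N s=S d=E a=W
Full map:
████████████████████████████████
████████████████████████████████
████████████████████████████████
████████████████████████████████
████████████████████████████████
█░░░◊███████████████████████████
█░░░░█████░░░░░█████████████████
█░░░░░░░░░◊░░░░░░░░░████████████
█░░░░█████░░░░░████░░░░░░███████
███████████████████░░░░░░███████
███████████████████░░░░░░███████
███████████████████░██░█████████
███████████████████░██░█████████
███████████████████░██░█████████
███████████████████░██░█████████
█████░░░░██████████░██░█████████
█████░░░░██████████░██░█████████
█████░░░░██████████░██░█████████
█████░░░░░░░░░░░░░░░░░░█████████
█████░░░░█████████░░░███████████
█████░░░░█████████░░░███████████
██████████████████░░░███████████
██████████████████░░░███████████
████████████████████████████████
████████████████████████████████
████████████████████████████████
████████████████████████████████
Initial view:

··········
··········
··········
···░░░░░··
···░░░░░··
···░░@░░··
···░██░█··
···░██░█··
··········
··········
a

··········
··········
··········
···█░░░░░·
···█░░░░░·
···█░@░░░·
···█░██░█·
···█░██░█·
··········
··········

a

··········
··········
··········
···██░░░░░
···██░░░░░
···██@░░░░
···██░██░█
···██░██░█
··········
··········

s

··········
··········
···██░░░░░
···██░░░░░
···██░░░░░
···██@██░█
···██░██░█
···██░██··
··········
··········

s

··········
···██░░░░░
···██░░░░░
···██░░░░░
···██░██░█
···██@██░█
···██░██··
···██░██··
··········
··········

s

···██░░░░░
···██░░░░░
···██░░░░░
···██░██░█
···██░██░█
···██@██··
···██░██··
···██░██··
··········
··········

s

···██░░░░░
···██░░░░░
···██░██░█
···██░██░█
···██░██··
···██@██··
···██░██··
···██░██··
··········
··········

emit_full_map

██░░░░░
██░░░░░
██░░░░░
██░██░█
██░██░█
██░██··
██@██··
██░██··
██░██··

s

···██░░░░░
···██░██░█
···██░██░█
···██░██··
···██░██··
···██@██··
···██░██··
···██░██··
··········
··········

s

···██░██░█
···██░██░█
···██░██··
···██░██··
···██░██··
···██@██··
···██░██··
···░░░░░··
··········
··········

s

···██░██░█
···██░██··
···██░██··
···██░██··
···██░██··
···██@██··
···░░░░░··
···█░░░█··
··········
··········

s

···██░██··
···██░██··
···██░██··
···██░██··
···██░██··
···░░@░░··
···█░░░█··
···█░░░█··
··········
··········

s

···██░██··
···██░██··
···██░██··
···██░██··
···░░░░░··
···█░@░█··
···█░░░█··
···█░░░█··
··········
··········

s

···██░██··
···██░██··
···██░██··
···░░░░░··
···█░░░█··
···█░@░█··
···█░░░█··
···█░░░█··
··········
··········

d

··██░██···
··██░██···
··██░██···
··░░░░░░··
··█░░░██··
··█░░@██··
··█░░░██··
··█░░░██··
··········
··········

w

··██░██···
··██░██···
··██░██···
··██░██░··
··░░░░░░··
··█░░@██··
··█░░░██··
··█░░░██··
··█░░░██··
··········

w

··██░██···
··██░██···
··██░██···
··██░██░··
··██░██░··
··░░░@░░··
··█░░░██··
··█░░░██··
··█░░░██··
··█░░░██··

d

·██░██····
·██░██····
·██░██····
·██░██░█··
·██░██░█··
·░░░░@░█··
·█░░░███··
·█░░░███··
·█░░░██···
·█░░░██···

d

██░██·····
██░██·····
██░██·····
██░██░██··
██░██░██··
░░░░░@██··
█░░░████··
█░░░████··
█░░░██····
█░░░██····

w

██░██░█···
██░██·····
██░██·····
██░██░██··
██░██░██··
██░██@██··
░░░░░░██··
█░░░████··
█░░░████··
█░░░██····

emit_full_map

██░░░░░·
██░░░░░·
██░░░░░·
██░██░█·
██░██░█·
██░██···
██░██···
██░██░██
██░██░██
██░██@██
░░░░░░██
█░░░████
█░░░████
█░░░██··
█░░░██··

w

██░██░█···
██░██░█···
██░██·····
██░██░██··
██░██░██··
██░██@██··
██░██░██··
░░░░░░██··
█░░░████··
█░░░████··

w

██░░░░░···
██░██░█···
██░██░█···
██░██░██··
██░██░██··
██░██@██··
██░██░██··
██░██░██··
░░░░░░██··
█░░░████··

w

██░░░░░···
██░░░░░···
██░██░█···
██░██░██··
██░██░██··
██░██@██··
██░██░██··
██░██░██··
██░██░██··
░░░░░░██··

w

██░░░░░···
██░░░░░···
██░░░░░···
██░██░██··
██░██░██··
██░██@██··
██░██░██··
██░██░██··
██░██░██··
██░██░██··

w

··········
██░░░░░···
██░░░░░···
██░░░░░░··
██░██░██··
██░██@██··
██░██░██··
██░██░██··
██░██░██··
██░██░██··

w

··········
··········
██░░░░░···
██░░░░░░··
██░░░░░░··
██░██@██··
██░██░██··
██░██░██··
██░██░██··
██░██░██··

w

··········
··········
··········
██░░░░░░··
██░░░░░░··
██░░░@░░··
██░██░██··
██░██░██··
██░██░██··
██░██░██··

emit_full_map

██░░░░░░
██░░░░░░
██░░░@░░
██░██░██
██░██░██
██░██░██
██░██░██
██░██░██
██░██░██
██░██░██
░░░░░░██
█░░░████
█░░░████
█░░░██··
█░░░██··


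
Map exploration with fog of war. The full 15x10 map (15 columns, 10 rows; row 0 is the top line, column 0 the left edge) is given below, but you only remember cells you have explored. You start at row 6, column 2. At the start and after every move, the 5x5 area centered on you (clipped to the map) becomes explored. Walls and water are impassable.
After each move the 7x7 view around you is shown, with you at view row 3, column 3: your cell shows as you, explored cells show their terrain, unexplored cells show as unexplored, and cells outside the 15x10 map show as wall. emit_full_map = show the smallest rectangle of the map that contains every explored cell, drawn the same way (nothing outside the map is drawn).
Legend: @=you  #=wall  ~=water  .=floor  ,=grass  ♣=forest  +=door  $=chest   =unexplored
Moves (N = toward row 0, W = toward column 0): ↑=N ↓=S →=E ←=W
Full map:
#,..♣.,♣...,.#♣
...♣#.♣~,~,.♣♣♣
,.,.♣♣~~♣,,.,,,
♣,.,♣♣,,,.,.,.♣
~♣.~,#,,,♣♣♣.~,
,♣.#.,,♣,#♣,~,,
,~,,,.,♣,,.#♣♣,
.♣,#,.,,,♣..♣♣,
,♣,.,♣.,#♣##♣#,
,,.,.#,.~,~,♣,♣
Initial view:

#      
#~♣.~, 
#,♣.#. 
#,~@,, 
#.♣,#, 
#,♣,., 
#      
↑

#      
#♣,.,♣ 
#~♣.~, 
#,♣@#. 
#,~,,, 
#.♣,#, 
#,♣,., 

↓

#♣,.,♣ 
#~♣.~, 
#,♣.#. 
#,~@,, 
#.♣,#, 
#,♣,., 
#      

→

♣,.,♣  
~♣.~,# 
,♣.#., 
,~,@,. 
.♣,#,. 
,♣,.,♣ 
       

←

#♣,.,♣ 
#~♣.~,#
#,♣.#.,
#,~@,,.
#.♣,#,.
#,♣,.,♣
#      

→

♣,.,♣  
~♣.~,# 
,♣.#., 
,~,@,. 
.♣,#,. 
,♣,.,♣ 
       

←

#♣,.,♣ 
#~♣.~,#
#,♣.#.,
#,~@,,.
#.♣,#,.
#,♣,.,♣
#      

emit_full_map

♣,.,♣ 
~♣.~,#
,♣.#.,
,~@,,.
.♣,#,.
,♣,.,♣

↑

#      
#♣,.,♣ 
#~♣.~,#
#,♣@#.,
#,~,,,.
#.♣,#,.
#,♣,.,♣

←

##     
##♣,.,♣
##~♣.~,
##,@.#.
##,~,,,
##.♣,#,
##,♣,.,

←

###    
###♣,.,
###~♣.~
###@♣.#
###,~,,
###.♣,#
###,♣,.

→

##     
##♣,.,♣
##~♣.~,
##,@.#.
##,~,,,
##.♣,#,
##,♣,.,

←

###    
###♣,.,
###~♣.~
###@♣.#
###,~,,
###.♣,#
###,♣,.

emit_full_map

♣,.,♣ 
~♣.~,#
@♣.#.,
,~,,,.
.♣,#,.
,♣,.,♣


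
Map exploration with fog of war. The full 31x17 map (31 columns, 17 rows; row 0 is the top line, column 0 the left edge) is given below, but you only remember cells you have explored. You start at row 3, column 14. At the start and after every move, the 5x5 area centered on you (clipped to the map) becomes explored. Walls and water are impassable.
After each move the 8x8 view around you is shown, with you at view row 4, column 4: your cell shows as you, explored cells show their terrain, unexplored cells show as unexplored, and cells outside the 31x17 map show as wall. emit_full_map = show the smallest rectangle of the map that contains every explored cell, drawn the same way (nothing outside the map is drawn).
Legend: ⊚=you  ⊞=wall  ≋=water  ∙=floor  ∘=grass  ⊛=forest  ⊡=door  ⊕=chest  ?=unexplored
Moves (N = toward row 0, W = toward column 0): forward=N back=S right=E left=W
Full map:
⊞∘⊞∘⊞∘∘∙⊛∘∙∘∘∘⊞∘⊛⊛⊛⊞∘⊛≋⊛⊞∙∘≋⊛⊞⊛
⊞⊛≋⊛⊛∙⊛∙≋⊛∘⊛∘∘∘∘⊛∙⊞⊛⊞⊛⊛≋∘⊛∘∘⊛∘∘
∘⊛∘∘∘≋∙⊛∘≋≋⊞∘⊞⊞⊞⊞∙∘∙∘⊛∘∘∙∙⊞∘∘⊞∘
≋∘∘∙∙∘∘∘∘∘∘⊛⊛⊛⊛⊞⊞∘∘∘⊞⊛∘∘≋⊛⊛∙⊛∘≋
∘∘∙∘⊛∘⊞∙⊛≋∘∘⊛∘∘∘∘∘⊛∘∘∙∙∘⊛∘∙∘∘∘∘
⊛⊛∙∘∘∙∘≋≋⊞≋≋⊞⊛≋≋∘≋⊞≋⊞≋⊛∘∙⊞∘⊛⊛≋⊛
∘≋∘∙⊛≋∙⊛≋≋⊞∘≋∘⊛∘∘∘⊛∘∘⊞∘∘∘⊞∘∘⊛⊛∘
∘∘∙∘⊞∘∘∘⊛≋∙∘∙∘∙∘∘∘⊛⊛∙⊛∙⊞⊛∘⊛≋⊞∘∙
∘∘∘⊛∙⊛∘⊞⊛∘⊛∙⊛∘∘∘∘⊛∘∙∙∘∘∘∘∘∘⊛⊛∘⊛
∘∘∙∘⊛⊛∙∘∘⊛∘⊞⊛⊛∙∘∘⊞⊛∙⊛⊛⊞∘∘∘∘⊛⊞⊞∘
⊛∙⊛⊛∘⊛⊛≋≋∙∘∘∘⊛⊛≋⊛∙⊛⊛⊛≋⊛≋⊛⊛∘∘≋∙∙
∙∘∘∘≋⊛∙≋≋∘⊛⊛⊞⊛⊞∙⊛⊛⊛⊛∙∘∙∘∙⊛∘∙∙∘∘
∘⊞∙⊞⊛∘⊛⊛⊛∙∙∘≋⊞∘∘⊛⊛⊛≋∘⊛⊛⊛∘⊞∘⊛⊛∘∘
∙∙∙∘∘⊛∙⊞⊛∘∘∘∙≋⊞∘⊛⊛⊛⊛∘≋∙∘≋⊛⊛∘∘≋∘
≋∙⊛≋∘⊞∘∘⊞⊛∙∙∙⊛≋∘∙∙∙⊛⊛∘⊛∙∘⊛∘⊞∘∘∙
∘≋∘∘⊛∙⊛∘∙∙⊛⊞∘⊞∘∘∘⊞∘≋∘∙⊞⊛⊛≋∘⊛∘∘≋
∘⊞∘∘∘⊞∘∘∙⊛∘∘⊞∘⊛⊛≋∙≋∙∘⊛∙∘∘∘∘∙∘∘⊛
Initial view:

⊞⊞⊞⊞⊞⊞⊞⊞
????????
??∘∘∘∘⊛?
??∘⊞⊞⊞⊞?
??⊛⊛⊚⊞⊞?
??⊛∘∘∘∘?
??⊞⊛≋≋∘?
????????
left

⊞⊞⊞⊞⊞⊞⊞⊞
????????
??⊛∘∘∘∘⊛
??⊞∘⊞⊞⊞⊞
??⊛⊛⊚⊛⊞⊞
??∘⊛∘∘∘∘
??≋⊞⊛≋≋∘
????????

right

⊞⊞⊞⊞⊞⊞⊞⊞
????????
?⊛∘∘∘∘⊛?
?⊞∘⊞⊞⊞⊞?
?⊛⊛⊛⊚⊞⊞?
?∘⊛∘∘∘∘?
?≋⊞⊛≋≋∘?
????????

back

????????
?⊛∘∘∘∘⊛?
?⊞∘⊞⊞⊞⊞?
?⊛⊛⊛⊛⊞⊞?
?∘⊛∘⊚∘∘?
?≋⊞⊛≋≋∘?
??≋∘⊛∘∘?
????????

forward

⊞⊞⊞⊞⊞⊞⊞⊞
????????
?⊛∘∘∘∘⊛?
?⊞∘⊞⊞⊞⊞?
?⊛⊛⊛⊚⊞⊞?
?∘⊛∘∘∘∘?
?≋⊞⊛≋≋∘?
??≋∘⊛∘∘?

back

????????
?⊛∘∘∘∘⊛?
?⊞∘⊞⊞⊞⊞?
?⊛⊛⊛⊛⊞⊞?
?∘⊛∘⊚∘∘?
?≋⊞⊛≋≋∘?
??≋∘⊛∘∘?
????????

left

????????
??⊛∘∘∘∘⊛
??⊞∘⊞⊞⊞⊞
??⊛⊛⊛⊛⊞⊞
??∘⊛⊚∘∘∘
??≋⊞⊛≋≋∘
??∘≋∘⊛∘∘
????????

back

??⊛∘∘∘∘⊛
??⊞∘⊞⊞⊞⊞
??⊛⊛⊛⊛⊞⊞
??∘⊛∘∘∘∘
??≋⊞⊚≋≋∘
??∘≋∘⊛∘∘
??∘∙∘∙∘?
????????

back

??⊞∘⊞⊞⊞⊞
??⊛⊛⊛⊛⊞⊞
??∘⊛∘∘∘∘
??≋⊞⊛≋≋∘
??∘≋⊚⊛∘∘
??∘∙∘∙∘?
??∙⊛∘∘∘?
????????

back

??⊛⊛⊛⊛⊞⊞
??∘⊛∘∘∘∘
??≋⊞⊛≋≋∘
??∘≋∘⊛∘∘
??∘∙⊚∙∘?
??∙⊛∘∘∘?
??⊞⊛⊛∙∘?
????????

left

???⊛⊛⊛⊛⊞
???∘⊛∘∘∘
??≋≋⊞⊛≋≋
??⊞∘≋∘⊛∘
??∙∘⊚∘∙∘
??⊛∙⊛∘∘∘
??∘⊞⊛⊛∙∘
????????

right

??⊛⊛⊛⊛⊞⊞
??∘⊛∘∘∘∘
?≋≋⊞⊛≋≋∘
?⊞∘≋∘⊛∘∘
?∙∘∙⊚∙∘?
?⊛∙⊛∘∘∘?
?∘⊞⊛⊛∙∘?
????????

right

?⊛⊛⊛⊛⊞⊞?
?∘⊛∘∘∘∘?
≋≋⊞⊛≋≋∘?
⊞∘≋∘⊛∘∘?
∙∘∙∘⊚∘∘?
⊛∙⊛∘∘∘∘?
∘⊞⊛⊛∙∘∘?
????????

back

?∘⊛∘∘∘∘?
≋≋⊞⊛≋≋∘?
⊞∘≋∘⊛∘∘?
∙∘∙∘∙∘∘?
⊛∙⊛∘⊚∘∘?
∘⊞⊛⊛∙∘∘?
??∘⊛⊛≋⊛?
????????

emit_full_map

?⊛∘∘∘∘⊛
?⊞∘⊞⊞⊞⊞
?⊛⊛⊛⊛⊞⊞
?∘⊛∘∘∘∘
≋≋⊞⊛≋≋∘
⊞∘≋∘⊛∘∘
∙∘∙∘∙∘∘
⊛∙⊛∘⊚∘∘
∘⊞⊛⊛∙∘∘
??∘⊛⊛≋⊛

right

∘⊛∘∘∘∘??
≋⊞⊛≋≋∘??
∘≋∘⊛∘∘∘?
∘∙∘∙∘∘∘?
∙⊛∘∘⊚∘⊛?
⊞⊛⊛∙∘∘⊞?
?∘⊛⊛≋⊛∙?
????????

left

?∘⊛∘∘∘∘?
≋≋⊞⊛≋≋∘?
⊞∘≋∘⊛∘∘∘
∙∘∙∘∙∘∘∘
⊛∙⊛∘⊚∘∘⊛
∘⊞⊛⊛∙∘∘⊞
??∘⊛⊛≋⊛∙
????????

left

??∘⊛∘∘∘∘
?≋≋⊞⊛≋≋∘
?⊞∘≋∘⊛∘∘
?∙∘∙∘∙∘∘
?⊛∙⊛⊚∘∘∘
?∘⊞⊛⊛∙∘∘
??∘∘⊛⊛≋⊛
????????

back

?≋≋⊞⊛≋≋∘
?⊞∘≋∘⊛∘∘
?∙∘∙∘∙∘∘
?⊛∙⊛∘∘∘∘
?∘⊞⊛⊚∙∘∘
??∘∘⊛⊛≋⊛
??⊛⊞⊛⊞∙?
????????

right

≋≋⊞⊛≋≋∘?
⊞∘≋∘⊛∘∘∘
∙∘∙∘∙∘∘∘
⊛∙⊛∘∘∘∘⊛
∘⊞⊛⊛⊚∘∘⊞
?∘∘⊛⊛≋⊛∙
?⊛⊞⊛⊞∙⊛?
????????

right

≋⊞⊛≋≋∘??
∘≋∘⊛∘∘∘?
∘∙∘∙∘∘∘?
∙⊛∘∘∘∘⊛?
⊞⊛⊛∙⊚∘⊞?
∘∘⊛⊛≋⊛∙?
⊛⊞⊛⊞∙⊛⊛?
????????

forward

∘⊛∘∘∘∘??
≋⊞⊛≋≋∘??
∘≋∘⊛∘∘∘?
∘∙∘∙∘∘∘?
∙⊛∘∘⊚∘⊛?
⊞⊛⊛∙∘∘⊞?
∘∘⊛⊛≋⊛∙?
⊛⊞⊛⊞∙⊛⊛?

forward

⊛⊛⊛⊛⊞⊞??
∘⊛∘∘∘∘??
≋⊞⊛≋≋∘≋?
∘≋∘⊛∘∘∘?
∘∙∘∙⊚∘∘?
∙⊛∘∘∘∘⊛?
⊞⊛⊛∙∘∘⊞?
∘∘⊛⊛≋⊛∙?

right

⊛⊛⊛⊞⊞???
⊛∘∘∘∘???
⊞⊛≋≋∘≋⊞?
≋∘⊛∘∘∘⊛?
∙∘∙∘⊚∘⊛?
⊛∘∘∘∘⊛∘?
⊛⊛∙∘∘⊞⊛?
∘⊛⊛≋⊛∙??

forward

∘⊞⊞⊞⊞???
⊛⊛⊛⊞⊞???
⊛∘∘∘∘∘⊛?
⊞⊛≋≋∘≋⊞?
≋∘⊛∘⊚∘⊛?
∙∘∙∘∘∘⊛?
⊛∘∘∘∘⊛∘?
⊛⊛∙∘∘⊞⊛?

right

⊞⊞⊞⊞????
⊛⊛⊞⊞????
∘∘∘∘∘⊛∘?
⊛≋≋∘≋⊞≋?
∘⊛∘∘⊚⊛∘?
∘∙∘∘∘⊛⊛?
∘∘∘∘⊛∘∙?
⊛∙∘∘⊞⊛??

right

⊞⊞⊞?????
⊛⊞⊞?????
∘∘∘∘⊛∘∘?
≋≋∘≋⊞≋⊞?
⊛∘∘∘⊚∘∘?
∙∘∘∘⊛⊛∙?
∘∘∘⊛∘∙∙?
∙∘∘⊞⊛???

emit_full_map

?⊛∘∘∘∘⊛????
?⊞∘⊞⊞⊞⊞????
?⊛⊛⊛⊛⊞⊞????
?∘⊛∘∘∘∘∘⊛∘∘
≋≋⊞⊛≋≋∘≋⊞≋⊞
⊞∘≋∘⊛∘∘∘⊚∘∘
∙∘∙∘∙∘∘∘⊛⊛∙
⊛∙⊛∘∘∘∘⊛∘∙∙
∘⊞⊛⊛∙∘∘⊞⊛??
?∘∘⊛⊛≋⊛∙???
?⊛⊞⊛⊞∙⊛⊛???

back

⊛⊞⊞?????
∘∘∘∘⊛∘∘?
≋≋∘≋⊞≋⊞?
⊛∘∘∘⊛∘∘?
∙∘∘∘⊚⊛∙?
∘∘∘⊛∘∙∙?
∙∘∘⊞⊛∙⊛?
⊛≋⊛∙????

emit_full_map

?⊛∘∘∘∘⊛????
?⊞∘⊞⊞⊞⊞????
?⊛⊛⊛⊛⊞⊞????
?∘⊛∘∘∘∘∘⊛∘∘
≋≋⊞⊛≋≋∘≋⊞≋⊞
⊞∘≋∘⊛∘∘∘⊛∘∘
∙∘∙∘∙∘∘∘⊚⊛∙
⊛∙⊛∘∘∘∘⊛∘∙∙
∘⊞⊛⊛∙∘∘⊞⊛∙⊛
?∘∘⊛⊛≋⊛∙???
?⊛⊞⊛⊞∙⊛⊛???


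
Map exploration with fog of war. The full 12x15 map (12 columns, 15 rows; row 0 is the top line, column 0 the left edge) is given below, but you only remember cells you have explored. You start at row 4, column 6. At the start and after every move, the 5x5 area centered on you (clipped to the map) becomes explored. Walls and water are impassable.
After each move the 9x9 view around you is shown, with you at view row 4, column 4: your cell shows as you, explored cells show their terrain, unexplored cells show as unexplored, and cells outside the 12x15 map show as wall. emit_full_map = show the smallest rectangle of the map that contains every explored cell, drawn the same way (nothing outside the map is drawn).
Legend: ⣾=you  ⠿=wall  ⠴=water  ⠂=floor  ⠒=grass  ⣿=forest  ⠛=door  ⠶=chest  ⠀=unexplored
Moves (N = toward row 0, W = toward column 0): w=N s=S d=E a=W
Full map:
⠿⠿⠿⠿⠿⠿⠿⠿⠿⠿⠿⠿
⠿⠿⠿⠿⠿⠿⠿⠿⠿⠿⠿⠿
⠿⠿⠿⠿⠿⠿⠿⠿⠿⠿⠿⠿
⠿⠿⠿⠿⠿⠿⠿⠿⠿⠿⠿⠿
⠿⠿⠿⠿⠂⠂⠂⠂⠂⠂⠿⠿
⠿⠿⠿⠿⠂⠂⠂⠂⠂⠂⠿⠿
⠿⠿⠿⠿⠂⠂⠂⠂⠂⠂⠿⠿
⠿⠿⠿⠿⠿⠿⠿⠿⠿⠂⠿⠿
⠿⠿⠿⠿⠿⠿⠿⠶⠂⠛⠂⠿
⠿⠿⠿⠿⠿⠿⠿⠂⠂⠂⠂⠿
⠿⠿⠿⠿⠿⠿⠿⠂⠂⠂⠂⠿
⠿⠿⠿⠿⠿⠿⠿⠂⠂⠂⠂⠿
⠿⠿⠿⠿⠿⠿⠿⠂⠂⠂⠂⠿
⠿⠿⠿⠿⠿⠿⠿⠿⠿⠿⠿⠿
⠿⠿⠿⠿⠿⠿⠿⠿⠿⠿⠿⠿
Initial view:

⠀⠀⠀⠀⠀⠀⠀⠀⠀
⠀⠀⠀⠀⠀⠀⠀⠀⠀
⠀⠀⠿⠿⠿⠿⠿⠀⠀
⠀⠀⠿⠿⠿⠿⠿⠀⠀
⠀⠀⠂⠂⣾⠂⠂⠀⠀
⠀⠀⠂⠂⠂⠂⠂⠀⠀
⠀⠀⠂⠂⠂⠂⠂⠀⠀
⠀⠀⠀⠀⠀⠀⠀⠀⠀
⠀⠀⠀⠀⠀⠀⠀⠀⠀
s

⠀⠀⠀⠀⠀⠀⠀⠀⠀
⠀⠀⠿⠿⠿⠿⠿⠀⠀
⠀⠀⠿⠿⠿⠿⠿⠀⠀
⠀⠀⠂⠂⠂⠂⠂⠀⠀
⠀⠀⠂⠂⣾⠂⠂⠀⠀
⠀⠀⠂⠂⠂⠂⠂⠀⠀
⠀⠀⠿⠿⠿⠿⠿⠀⠀
⠀⠀⠀⠀⠀⠀⠀⠀⠀
⠀⠀⠀⠀⠀⠀⠀⠀⠀

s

⠀⠀⠿⠿⠿⠿⠿⠀⠀
⠀⠀⠿⠿⠿⠿⠿⠀⠀
⠀⠀⠂⠂⠂⠂⠂⠀⠀
⠀⠀⠂⠂⠂⠂⠂⠀⠀
⠀⠀⠂⠂⣾⠂⠂⠀⠀
⠀⠀⠿⠿⠿⠿⠿⠀⠀
⠀⠀⠿⠿⠿⠶⠂⠀⠀
⠀⠀⠀⠀⠀⠀⠀⠀⠀
⠀⠀⠀⠀⠀⠀⠀⠀⠀

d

⠀⠿⠿⠿⠿⠿⠀⠀⠀
⠀⠿⠿⠿⠿⠿⠀⠀⠀
⠀⠂⠂⠂⠂⠂⠂⠀⠀
⠀⠂⠂⠂⠂⠂⠂⠀⠀
⠀⠂⠂⠂⣾⠂⠂⠀⠀
⠀⠿⠿⠿⠿⠿⠂⠀⠀
⠀⠿⠿⠿⠶⠂⠛⠀⠀
⠀⠀⠀⠀⠀⠀⠀⠀⠀
⠀⠀⠀⠀⠀⠀⠀⠀⠀

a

⠀⠀⠿⠿⠿⠿⠿⠀⠀
⠀⠀⠿⠿⠿⠿⠿⠀⠀
⠀⠀⠂⠂⠂⠂⠂⠂⠀
⠀⠀⠂⠂⠂⠂⠂⠂⠀
⠀⠀⠂⠂⣾⠂⠂⠂⠀
⠀⠀⠿⠿⠿⠿⠿⠂⠀
⠀⠀⠿⠿⠿⠶⠂⠛⠀
⠀⠀⠀⠀⠀⠀⠀⠀⠀
⠀⠀⠀⠀⠀⠀⠀⠀⠀

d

⠀⠿⠿⠿⠿⠿⠀⠀⠀
⠀⠿⠿⠿⠿⠿⠀⠀⠀
⠀⠂⠂⠂⠂⠂⠂⠀⠀
⠀⠂⠂⠂⠂⠂⠂⠀⠀
⠀⠂⠂⠂⣾⠂⠂⠀⠀
⠀⠿⠿⠿⠿⠿⠂⠀⠀
⠀⠿⠿⠿⠶⠂⠛⠀⠀
⠀⠀⠀⠀⠀⠀⠀⠀⠀
⠀⠀⠀⠀⠀⠀⠀⠀⠀

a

⠀⠀⠿⠿⠿⠿⠿⠀⠀
⠀⠀⠿⠿⠿⠿⠿⠀⠀
⠀⠀⠂⠂⠂⠂⠂⠂⠀
⠀⠀⠂⠂⠂⠂⠂⠂⠀
⠀⠀⠂⠂⣾⠂⠂⠂⠀
⠀⠀⠿⠿⠿⠿⠿⠂⠀
⠀⠀⠿⠿⠿⠶⠂⠛⠀
⠀⠀⠀⠀⠀⠀⠀⠀⠀
⠀⠀⠀⠀⠀⠀⠀⠀⠀

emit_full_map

⠿⠿⠿⠿⠿⠀
⠿⠿⠿⠿⠿⠀
⠂⠂⠂⠂⠂⠂
⠂⠂⠂⠂⠂⠂
⠂⠂⣾⠂⠂⠂
⠿⠿⠿⠿⠿⠂
⠿⠿⠿⠶⠂⠛

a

⠀⠀⠀⠿⠿⠿⠿⠿⠀
⠀⠀⠀⠿⠿⠿⠿⠿⠀
⠀⠀⠿⠂⠂⠂⠂⠂⠂
⠀⠀⠿⠂⠂⠂⠂⠂⠂
⠀⠀⠿⠂⣾⠂⠂⠂⠂
⠀⠀⠿⠿⠿⠿⠿⠿⠂
⠀⠀⠿⠿⠿⠿⠶⠂⠛
⠀⠀⠀⠀⠀⠀⠀⠀⠀
⠀⠀⠀⠀⠀⠀⠀⠀⠀

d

⠀⠀⠿⠿⠿⠿⠿⠀⠀
⠀⠀⠿⠿⠿⠿⠿⠀⠀
⠀⠿⠂⠂⠂⠂⠂⠂⠀
⠀⠿⠂⠂⠂⠂⠂⠂⠀
⠀⠿⠂⠂⣾⠂⠂⠂⠀
⠀⠿⠿⠿⠿⠿⠿⠂⠀
⠀⠿⠿⠿⠿⠶⠂⠛⠀
⠀⠀⠀⠀⠀⠀⠀⠀⠀
⠀⠀⠀⠀⠀⠀⠀⠀⠀

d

⠀⠿⠿⠿⠿⠿⠀⠀⠀
⠀⠿⠿⠿⠿⠿⠀⠀⠀
⠿⠂⠂⠂⠂⠂⠂⠀⠀
⠿⠂⠂⠂⠂⠂⠂⠀⠀
⠿⠂⠂⠂⣾⠂⠂⠀⠀
⠿⠿⠿⠿⠿⠿⠂⠀⠀
⠿⠿⠿⠿⠶⠂⠛⠀⠀
⠀⠀⠀⠀⠀⠀⠀⠀⠀
⠀⠀⠀⠀⠀⠀⠀⠀⠀

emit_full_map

⠀⠿⠿⠿⠿⠿⠀
⠀⠿⠿⠿⠿⠿⠀
⠿⠂⠂⠂⠂⠂⠂
⠿⠂⠂⠂⠂⠂⠂
⠿⠂⠂⠂⣾⠂⠂
⠿⠿⠿⠿⠿⠿⠂
⠿⠿⠿⠿⠶⠂⠛


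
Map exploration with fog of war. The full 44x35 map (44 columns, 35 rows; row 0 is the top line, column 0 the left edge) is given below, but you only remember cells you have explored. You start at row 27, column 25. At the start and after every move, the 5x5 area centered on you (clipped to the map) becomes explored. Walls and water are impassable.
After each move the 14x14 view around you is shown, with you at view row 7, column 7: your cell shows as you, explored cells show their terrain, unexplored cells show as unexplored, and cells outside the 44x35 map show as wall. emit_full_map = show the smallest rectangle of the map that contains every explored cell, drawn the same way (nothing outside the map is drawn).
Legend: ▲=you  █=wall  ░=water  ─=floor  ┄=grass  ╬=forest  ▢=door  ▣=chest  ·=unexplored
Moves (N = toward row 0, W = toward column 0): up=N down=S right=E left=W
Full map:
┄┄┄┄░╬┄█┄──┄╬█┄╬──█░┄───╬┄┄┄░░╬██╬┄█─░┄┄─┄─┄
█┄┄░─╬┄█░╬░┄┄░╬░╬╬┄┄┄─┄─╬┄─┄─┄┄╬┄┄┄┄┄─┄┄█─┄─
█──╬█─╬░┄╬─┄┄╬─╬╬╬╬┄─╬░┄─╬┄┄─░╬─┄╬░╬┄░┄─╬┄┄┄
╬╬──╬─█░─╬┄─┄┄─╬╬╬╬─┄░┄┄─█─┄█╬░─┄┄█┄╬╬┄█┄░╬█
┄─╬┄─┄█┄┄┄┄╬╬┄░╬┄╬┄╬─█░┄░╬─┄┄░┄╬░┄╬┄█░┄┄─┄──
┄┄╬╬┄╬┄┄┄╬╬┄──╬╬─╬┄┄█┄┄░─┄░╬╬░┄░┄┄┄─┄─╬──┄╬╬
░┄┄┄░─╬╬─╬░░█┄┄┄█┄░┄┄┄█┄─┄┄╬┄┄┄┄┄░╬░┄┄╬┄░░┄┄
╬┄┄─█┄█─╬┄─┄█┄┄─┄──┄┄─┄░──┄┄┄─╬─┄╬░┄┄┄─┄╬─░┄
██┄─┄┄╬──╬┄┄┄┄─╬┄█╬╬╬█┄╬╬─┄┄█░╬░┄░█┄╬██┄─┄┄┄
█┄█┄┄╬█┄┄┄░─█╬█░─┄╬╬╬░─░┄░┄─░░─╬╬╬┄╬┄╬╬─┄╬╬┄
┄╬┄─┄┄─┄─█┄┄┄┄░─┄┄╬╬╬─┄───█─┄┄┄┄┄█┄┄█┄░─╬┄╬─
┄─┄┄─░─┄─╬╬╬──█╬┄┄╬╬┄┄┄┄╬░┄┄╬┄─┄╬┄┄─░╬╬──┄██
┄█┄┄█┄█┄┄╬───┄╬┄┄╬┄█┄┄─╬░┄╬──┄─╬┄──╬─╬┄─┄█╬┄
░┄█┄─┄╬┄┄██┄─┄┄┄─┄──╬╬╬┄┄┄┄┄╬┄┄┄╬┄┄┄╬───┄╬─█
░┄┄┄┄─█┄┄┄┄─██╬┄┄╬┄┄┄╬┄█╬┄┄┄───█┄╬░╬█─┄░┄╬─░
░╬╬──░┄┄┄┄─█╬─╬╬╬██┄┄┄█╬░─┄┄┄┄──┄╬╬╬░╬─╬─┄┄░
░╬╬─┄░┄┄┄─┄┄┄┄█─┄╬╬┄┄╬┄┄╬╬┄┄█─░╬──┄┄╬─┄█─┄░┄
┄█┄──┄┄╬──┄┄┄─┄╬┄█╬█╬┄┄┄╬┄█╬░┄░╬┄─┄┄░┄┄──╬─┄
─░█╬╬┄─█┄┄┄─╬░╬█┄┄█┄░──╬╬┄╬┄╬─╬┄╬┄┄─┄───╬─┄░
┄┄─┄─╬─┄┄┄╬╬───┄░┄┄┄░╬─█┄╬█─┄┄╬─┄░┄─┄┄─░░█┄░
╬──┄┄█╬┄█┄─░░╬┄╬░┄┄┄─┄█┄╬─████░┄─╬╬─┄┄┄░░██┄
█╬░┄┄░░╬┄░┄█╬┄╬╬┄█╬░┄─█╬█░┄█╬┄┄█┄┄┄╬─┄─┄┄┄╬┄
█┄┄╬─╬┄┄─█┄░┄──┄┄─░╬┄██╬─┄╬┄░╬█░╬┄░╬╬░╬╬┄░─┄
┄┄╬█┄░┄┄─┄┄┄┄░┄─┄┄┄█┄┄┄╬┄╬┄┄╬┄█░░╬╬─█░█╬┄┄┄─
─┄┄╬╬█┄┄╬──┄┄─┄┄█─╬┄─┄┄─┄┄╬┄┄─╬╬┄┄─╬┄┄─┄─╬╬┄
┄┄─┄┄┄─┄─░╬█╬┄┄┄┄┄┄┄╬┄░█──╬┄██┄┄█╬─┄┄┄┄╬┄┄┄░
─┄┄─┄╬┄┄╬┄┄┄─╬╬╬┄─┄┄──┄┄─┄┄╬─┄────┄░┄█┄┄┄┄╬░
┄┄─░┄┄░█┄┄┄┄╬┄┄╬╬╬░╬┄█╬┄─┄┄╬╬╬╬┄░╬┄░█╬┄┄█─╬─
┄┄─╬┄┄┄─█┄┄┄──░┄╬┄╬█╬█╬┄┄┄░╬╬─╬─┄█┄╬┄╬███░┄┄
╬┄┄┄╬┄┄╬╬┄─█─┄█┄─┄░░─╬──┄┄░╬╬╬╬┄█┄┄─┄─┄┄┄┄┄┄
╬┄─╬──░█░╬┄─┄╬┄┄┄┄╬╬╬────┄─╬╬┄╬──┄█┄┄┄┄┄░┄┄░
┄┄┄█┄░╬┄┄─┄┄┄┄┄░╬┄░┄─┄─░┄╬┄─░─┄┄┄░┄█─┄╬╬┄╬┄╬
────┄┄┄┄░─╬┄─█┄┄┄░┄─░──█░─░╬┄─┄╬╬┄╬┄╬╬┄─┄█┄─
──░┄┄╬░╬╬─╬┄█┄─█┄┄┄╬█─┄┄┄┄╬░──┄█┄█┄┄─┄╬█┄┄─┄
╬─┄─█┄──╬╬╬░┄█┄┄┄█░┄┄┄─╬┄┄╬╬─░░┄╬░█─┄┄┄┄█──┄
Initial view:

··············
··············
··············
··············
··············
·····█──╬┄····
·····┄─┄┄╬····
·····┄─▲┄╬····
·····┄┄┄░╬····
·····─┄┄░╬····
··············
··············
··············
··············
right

··············
··············
··············
··············
··············
····█──╬┄█····
····┄─┄┄╬─····
····┄─┄▲╬╬····
····┄┄┄░╬╬····
····─┄┄░╬╬····
··············
··············
··············
··············

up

··············
··············
··············
··············
··············
·····┄┄╬┄┄····
····█──╬┄█····
····┄─┄▲╬─····
····┄─┄┄╬╬····
····┄┄┄░╬╬····
····─┄┄░╬╬····
··············
··············
··············

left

··············
··············
··············
··············
··············
·····─┄┄╬┄┄···
·····█──╬┄█···
·····┄─▲┄╬─···
·····┄─┄┄╬╬···
·····┄┄┄░╬╬···
·····─┄┄░╬╬···
··············
··············
··············

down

··············
··············
··············
··············
·····─┄┄╬┄┄···
·····█──╬┄█···
·····┄─┄┄╬─···
·····┄─▲┄╬╬···
·····┄┄┄░╬╬···
·····─┄┄░╬╬···
··············
··············
··············
··············

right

··············
··············
··············
··············
····─┄┄╬┄┄····
····█──╬┄█····
····┄─┄┄╬─····
····┄─┄▲╬╬····
····┄┄┄░╬╬····
····─┄┄░╬╬····
··············
··············
··············
··············

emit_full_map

─┄┄╬┄┄
█──╬┄█
┄─┄┄╬─
┄─┄▲╬╬
┄┄┄░╬╬
─┄┄░╬╬

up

··············
··············
··············
··············
··············
····─┄┄╬┄┄····
····█──╬┄█····
····┄─┄▲╬─····
····┄─┄┄╬╬····
····┄┄┄░╬╬····
····─┄┄░╬╬····
··············
··············
··············

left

··············
··············
··············
··············
··············
·····─┄┄╬┄┄···
·····█──╬┄█···
·····┄─▲┄╬─···
·····┄─┄┄╬╬···
·····┄┄┄░╬╬···
·····─┄┄░╬╬···
··············
··············
··············

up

··············
··············
··············
··············
··············
·····╬┄╬┄┄····
·····─┄┄╬┄┄···
·····█─▲╬┄█···
·····┄─┄┄╬─···
·····┄─┄┄╬╬···
·····┄┄┄░╬╬···
·····─┄┄░╬╬···
··············
··············

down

··············
··············
··············
··············
·····╬┄╬┄┄····
·····─┄┄╬┄┄···
·····█──╬┄█···
·····┄─▲┄╬─···
·····┄─┄┄╬╬···
·····┄┄┄░╬╬···
·····─┄┄░╬╬···
··············
··············
··············

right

··············
··············
··············
··············
····╬┄╬┄┄·····
····─┄┄╬┄┄····
····█──╬┄█····
····┄─┄▲╬─····
····┄─┄┄╬╬····
····┄┄┄░╬╬····
····─┄┄░╬╬····
··············
··············
··············

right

··············
··············
··············
··············
···╬┄╬┄┄······
···─┄┄╬┄┄─····
···█──╬┄██····
···┄─┄┄▲─┄····
···┄─┄┄╬╬╬····
···┄┄┄░╬╬─····
···─┄┄░╬╬·····
··············
··············
··············

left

··············
··············
··············
··············
····╬┄╬┄┄·····
····─┄┄╬┄┄─···
····█──╬┄██···
····┄─┄▲╬─┄···
····┄─┄┄╬╬╬···
····┄┄┄░╬╬─···
····─┄┄░╬╬····
··············
··············
··············

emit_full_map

╬┄╬┄┄··
─┄┄╬┄┄─
█──╬┄██
┄─┄▲╬─┄
┄─┄┄╬╬╬
┄┄┄░╬╬─
─┄┄░╬╬·

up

··············
··············
··············
··············
··············
····╬┄╬┄┄╬····
····─┄┄╬┄┄─···
····█──▲┄██···
····┄─┄┄╬─┄···
····┄─┄┄╬╬╬···
····┄┄┄░╬╬─···
····─┄┄░╬╬····
··············
··············

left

··············
··············
··············
··············
··············
·····╬┄╬┄┄╬···
·····─┄┄╬┄┄─··
·····█─▲╬┄██··
·····┄─┄┄╬─┄··
·····┄─┄┄╬╬╬··
·····┄┄┄░╬╬─··
·····─┄┄░╬╬···
··············
··············

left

··············
··············
··············
··············
··············
·····┄╬┄╬┄┄╬··
·····┄─┄┄╬┄┄─·
·····░█▲─╬┄██·
·····┄┄─┄┄╬─┄·
·····╬┄─┄┄╬╬╬·
······┄┄┄░╬╬─·
······─┄┄░╬╬··
··············
··············

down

··············
··············
··············
··············
·····┄╬┄╬┄┄╬··
·····┄─┄┄╬┄┄─·
·····░█──╬┄██·
·····┄┄▲┄┄╬─┄·
·····╬┄─┄┄╬╬╬·
·····╬┄┄┄░╬╬─·
······─┄┄░╬╬··
··············
··············
··············

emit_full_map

┄╬┄╬┄┄╬·
┄─┄┄╬┄┄─
░█──╬┄██
┄┄▲┄┄╬─┄
╬┄─┄┄╬╬╬
╬┄┄┄░╬╬─
·─┄┄░╬╬·
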